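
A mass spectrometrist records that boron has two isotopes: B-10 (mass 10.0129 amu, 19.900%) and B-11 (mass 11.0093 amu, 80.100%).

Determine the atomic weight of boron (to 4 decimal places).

10.8110 amu

The abundance-weighted mean is 0.19900 × 10.0129 + 0.80100 × 11.0093
= 1.99257 + 8.81845 = 10.81102 amu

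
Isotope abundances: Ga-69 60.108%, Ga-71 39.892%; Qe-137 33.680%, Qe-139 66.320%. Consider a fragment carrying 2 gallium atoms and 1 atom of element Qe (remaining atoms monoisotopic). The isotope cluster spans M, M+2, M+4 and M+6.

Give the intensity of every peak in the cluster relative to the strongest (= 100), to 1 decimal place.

Gallium pattern (n=2): 0.36129717 : 0.47956567 : 0.15913717
Element Qe pattern (n=1): 0.3368 : 0.6632
Convolve the two distributions (both contribute in 2-u steps):
  M: 0.36129717×0.3368 = 0.121685
  M+2: 0.36129717×0.6632 + 0.47956567×0.3368 = 0.401130
  M+4: 0.47956567×0.6632 + 0.15913717×0.3368 = 0.371645
  M+6: 0.15913717×0.6632 = 0.105540
Scale to base peak (0.401130) = 100: 30.3 : 100.0 : 92.6 : 26.3

30.3 : 100.0 : 92.6 : 26.3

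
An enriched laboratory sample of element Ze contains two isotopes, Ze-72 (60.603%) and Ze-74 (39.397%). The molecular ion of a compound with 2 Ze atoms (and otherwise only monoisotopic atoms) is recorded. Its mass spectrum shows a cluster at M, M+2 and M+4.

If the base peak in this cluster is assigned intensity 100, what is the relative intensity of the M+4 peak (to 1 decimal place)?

(0.60603 + 0.39397)^2 gives M 0.3673, M+2 0.4775, M+4 0.1552; the largest is M+2.
P(M+2) = C(2,1) × 0.60603^1 × 0.39397^1 = 2 × 0.60603 × 0.39397 = 0.477515 (base)
P(M+4) = C(2,2) × 0.60603^0 × 0.39397^2 = 1 × 1.0000 × 0.15521236 = 0.155212
Relative intensity = 0.155212 / 0.477515 × 100 = 32.5

32.5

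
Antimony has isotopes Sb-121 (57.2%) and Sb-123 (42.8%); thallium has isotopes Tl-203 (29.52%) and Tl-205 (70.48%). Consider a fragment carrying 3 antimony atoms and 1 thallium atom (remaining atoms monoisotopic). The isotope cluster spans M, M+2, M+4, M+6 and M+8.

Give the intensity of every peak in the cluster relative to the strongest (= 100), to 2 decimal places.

Antimony pattern (n=3): 0.18714925 : 0.42010426 : 0.31434374 : 0.07840275
Thallium pattern (n=1): 0.2952 : 0.7048
Convolve the two distributions (both contribute in 2-u steps):
  M: 0.18714925×0.2952 = 0.055246
  M+2: 0.18714925×0.7048 + 0.42010426×0.2952 = 0.255918
  M+4: 0.42010426×0.7048 + 0.31434374×0.2952 = 0.388884
  M+6: 0.31434374×0.7048 + 0.07840275×0.2952 = 0.244694
  M+8: 0.07840275×0.7048 = 0.055258
Scale to base peak (0.388884) = 100: 14.21 : 65.81 : 100.00 : 62.92 : 14.21

14.21 : 65.81 : 100.00 : 62.92 : 14.21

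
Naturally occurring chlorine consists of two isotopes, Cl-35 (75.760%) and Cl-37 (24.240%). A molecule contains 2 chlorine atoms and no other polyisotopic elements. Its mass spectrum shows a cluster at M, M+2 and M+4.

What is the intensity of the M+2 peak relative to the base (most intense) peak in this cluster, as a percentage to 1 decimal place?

64.0%

(0.75760 + 0.24240)^2 gives M 0.5740, M+2 0.3673, M+4 0.0588; the largest is M.
P(M) = C(2,0) × 0.75760^2 × 0.24240^0 = 1 × 0.57395776 × 1.0000 = 0.573958 (base)
P(M+2) = C(2,1) × 0.75760^1 × 0.24240^1 = 2 × 0.7576 × 0.2424 = 0.367284
Relative intensity = 0.367284 / 0.573958 × 100 = 64.0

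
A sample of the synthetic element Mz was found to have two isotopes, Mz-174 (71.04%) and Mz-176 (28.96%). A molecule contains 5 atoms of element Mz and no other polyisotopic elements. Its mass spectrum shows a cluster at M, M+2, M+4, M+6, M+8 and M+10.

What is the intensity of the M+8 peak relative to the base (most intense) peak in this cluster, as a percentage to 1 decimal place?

6.8%

Term probabilities: M 0.1809, M+2 0.3688, M+4 0.3007, M+6 0.1226, M+8 0.0250, M+10 0.0020. Base peak = M+2.
P(M+2) = C(5,1) × 0.7104^4 × 0.2896^1 = 5 × 0.25468995 × 0.2896 = 0.368791 (base)
P(M+8) = C(5,4) × 0.7104^1 × 0.2896^4 = 5 × 0.7104 × 0.00703387 = 0.024984
Relative intensity = 0.024984 / 0.368791 × 100 = 6.8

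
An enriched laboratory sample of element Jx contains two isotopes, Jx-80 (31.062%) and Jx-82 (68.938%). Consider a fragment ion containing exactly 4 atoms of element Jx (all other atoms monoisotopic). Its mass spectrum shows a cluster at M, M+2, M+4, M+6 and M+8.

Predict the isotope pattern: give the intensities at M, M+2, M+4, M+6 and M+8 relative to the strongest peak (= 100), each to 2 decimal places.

Each Jx atom is independently Jx-80 (p = 0.31062) or Jx-82 (q = 0.68938); the cluster is the binomial expansion (p + q)^4.
P(M) = 0.31062^4 = 0.009309
P(M+2) = 4 × 0.31062^3 × 0.68938^1 = 0.082643
P(M+4) = 6 × 0.31062^2 × 0.68938^2 = 0.275123
P(M+6) = 4 × 0.31062^1 × 0.68938^3 = 0.407067
P(M+8) = 0.68938^4 = 0.225858
The M+6 peak is largest (0.407067); scaling to 100 gives 2.29 : 20.30 : 67.59 : 100.00 : 55.48.

2.29 : 20.30 : 67.59 : 100.00 : 55.48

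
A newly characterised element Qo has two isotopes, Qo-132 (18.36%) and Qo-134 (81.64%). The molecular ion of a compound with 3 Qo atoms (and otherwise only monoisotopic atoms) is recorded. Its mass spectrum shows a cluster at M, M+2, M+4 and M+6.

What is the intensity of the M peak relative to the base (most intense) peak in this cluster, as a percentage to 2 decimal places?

1.14%

(0.1836 + 0.8164)^3 gives M 0.0062, M+2 0.0826, M+4 0.3671, M+6 0.5441; the largest is M+6.
P(M+6) = C(3,3) × 0.1836^0 × 0.8164^3 = 1 × 1.0000 × 0.54413791 = 0.544138 (base)
P(M) = C(3,0) × 0.1836^3 × 0.8164^0 = 1 × 0.00618897 × 1.0000 = 0.006189
Relative intensity = 0.006189 / 0.544138 × 100 = 1.14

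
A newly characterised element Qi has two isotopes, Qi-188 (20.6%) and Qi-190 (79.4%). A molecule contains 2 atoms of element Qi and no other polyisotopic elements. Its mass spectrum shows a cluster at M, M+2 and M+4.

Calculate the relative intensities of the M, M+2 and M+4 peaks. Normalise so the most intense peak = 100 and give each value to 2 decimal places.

The 2 Qi atoms are independent, so intensities follow the terms of (0.206 + 0.794)^2.
P(M) = 0.206^2 = 0.042436
P(M+2) = 2 × 0.206^1 × 0.794^1 = 0.327128
P(M+4) = 0.794^2 = 0.630436
The M+4 peak is largest (0.630436); scaling to 100 gives 6.73 : 51.89 : 100.00.

6.73 : 51.89 : 100.00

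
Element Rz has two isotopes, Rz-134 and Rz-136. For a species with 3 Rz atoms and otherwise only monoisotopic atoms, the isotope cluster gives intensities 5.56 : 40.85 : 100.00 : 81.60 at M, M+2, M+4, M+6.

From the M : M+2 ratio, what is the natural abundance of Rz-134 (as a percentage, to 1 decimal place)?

Let p = fractional abundance of Rz-134. I(M+2)/I(M) = [C(3,1)·p^2·(1−p)] / p^3 = 3·(1−p)/p = 40.85/5.56 = 7.3471
(1−p)/p = 7.3471/3 = 2.4490  ⇒  p = 1/(1 + 2.4490) = 0.2899
Rz-134: 29.0%, Rz-136: 71.0%.

29.0%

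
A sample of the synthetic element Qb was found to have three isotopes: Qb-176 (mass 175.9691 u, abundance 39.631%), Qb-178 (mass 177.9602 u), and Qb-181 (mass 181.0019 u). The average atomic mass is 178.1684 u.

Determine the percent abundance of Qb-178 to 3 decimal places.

27.582%

Let x and y be the fractions of Qb-178 and Qb-181. Then x + y = 1 − 0.39631 = 0.60369 and 177.9602x + 181.0019y = 178.1684 − 0.39631×175.9691 = 108.430085979.
Substituting: 177.9602x + 181.0019(0.60369 − x) = 108.430085979
(177.9602 − 181.0019)x = -0.838951032  ⇒  x = 0.27582, y = 0.32787
Qb-178: 27.582%, Qb-181: 32.787%.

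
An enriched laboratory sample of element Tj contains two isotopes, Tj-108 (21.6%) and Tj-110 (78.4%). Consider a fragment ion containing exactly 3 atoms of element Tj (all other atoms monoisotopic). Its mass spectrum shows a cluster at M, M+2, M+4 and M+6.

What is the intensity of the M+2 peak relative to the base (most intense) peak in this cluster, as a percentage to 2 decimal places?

22.77%

Binomial terms of (0.216 + 0.784)^3: M 0.0101, M+2 0.1097, M+4 0.3983, M+6 0.4819 → M+6 is the base peak.
P(M+6) = C(3,3) × 0.216^0 × 0.784^3 = 1 × 1.0000 × 0.4818903 = 0.481890 (base)
P(M+2) = C(3,1) × 0.216^2 × 0.784^1 = 3 × 0.046656 × 0.7840 = 0.109735
Relative intensity = 0.109735 / 0.481890 × 100 = 22.77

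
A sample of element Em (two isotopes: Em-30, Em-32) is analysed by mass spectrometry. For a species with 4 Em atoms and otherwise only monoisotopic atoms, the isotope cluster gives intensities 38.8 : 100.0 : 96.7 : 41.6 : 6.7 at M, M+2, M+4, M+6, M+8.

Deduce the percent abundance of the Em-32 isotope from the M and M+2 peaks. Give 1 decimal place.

39.2%

Write p for the Em-30 fraction. I(M+2)/I(M) = [C(4,1)·p^3·(1−p)] / p^4 = 4·(1−p)/p = 100.0/38.8 = 2.5773
(1−p)/p = 2.5773/4 = 0.6443  ⇒  p = 1/(1 + 0.6443) = 0.6082
Em-30: 60.8%, Em-32: 39.2%.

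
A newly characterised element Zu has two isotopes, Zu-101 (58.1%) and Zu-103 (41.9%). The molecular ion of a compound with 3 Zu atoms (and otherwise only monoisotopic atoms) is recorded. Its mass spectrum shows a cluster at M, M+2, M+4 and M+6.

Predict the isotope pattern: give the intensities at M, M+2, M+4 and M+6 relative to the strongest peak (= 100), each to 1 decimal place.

Each Zu atom is independently Zu-101 (p = 0.581) or Zu-103 (q = 0.419); the cluster is the binomial expansion (p + q)^3.
P(M) = 0.581^3 = 0.196123
P(M+2) = 3 × 0.581^2 × 0.419^1 = 0.424314
P(M+4) = 3 × 0.581^1 × 0.419^2 = 0.306003
P(M+6) = 0.419^3 = 0.073560
The M+2 peak is largest (0.424314); scaling to 100 gives 46.2 : 100.0 : 72.1 : 17.3.

46.2 : 100.0 : 72.1 : 17.3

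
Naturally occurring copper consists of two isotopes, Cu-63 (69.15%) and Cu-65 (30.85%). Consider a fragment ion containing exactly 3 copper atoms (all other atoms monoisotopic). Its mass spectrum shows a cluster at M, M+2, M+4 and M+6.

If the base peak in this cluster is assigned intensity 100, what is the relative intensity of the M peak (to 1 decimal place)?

74.7

Term probabilities: M 0.3307, M+2 0.4425, M+4 0.1974, M+6 0.0294. Base peak = M+2.
P(M+2) = C(3,1) × 0.6915^2 × 0.3085^1 = 3 × 0.47817225 × 0.3085 = 0.442548 (base)
P(M) = C(3,0) × 0.6915^3 × 0.3085^0 = 1 × 0.33065611 × 1.0000 = 0.330656
Relative intensity = 0.330656 / 0.442548 × 100 = 74.7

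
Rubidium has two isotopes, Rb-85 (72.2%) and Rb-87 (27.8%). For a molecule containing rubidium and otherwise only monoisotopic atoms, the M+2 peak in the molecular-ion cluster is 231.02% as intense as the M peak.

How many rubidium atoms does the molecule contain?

6

With n Rb atoms, P(M+2)/P(M) = C(n,1)·p^(n−1)q / p^n = n·q/p = n · 0.278/0.722.
n = 2.3102 × 0.722/0.278 = 6.00 ≈ 6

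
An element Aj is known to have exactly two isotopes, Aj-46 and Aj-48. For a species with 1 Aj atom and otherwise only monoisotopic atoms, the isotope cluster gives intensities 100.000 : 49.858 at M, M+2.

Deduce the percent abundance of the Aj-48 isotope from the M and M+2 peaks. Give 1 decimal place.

Let p = fractional abundance of Aj-46. I(M+2)/I(M) = [C(1,1)·p^0·(1−p)] / p^1 = 1·(1−p)/p = 49.858/100.000 = 0.4986
(1−p)/p = 0.4986/1 = 0.4986  ⇒  p = 1/(1 + 0.4986) = 0.6673
Aj-46: 66.7%, Aj-48: 33.3%.

33.3%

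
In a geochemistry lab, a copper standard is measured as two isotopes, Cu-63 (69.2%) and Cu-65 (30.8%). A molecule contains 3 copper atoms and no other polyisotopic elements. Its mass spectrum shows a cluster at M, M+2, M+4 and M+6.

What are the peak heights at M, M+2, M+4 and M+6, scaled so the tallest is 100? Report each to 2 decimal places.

The 3 Cu atoms are independent, so intensities follow the terms of (0.692 + 0.308)^3.
P(M) = 0.692^3 = 0.331374
P(M+2) = 3 × 0.692^2 × 0.308^1 = 0.442470
P(M+4) = 3 × 0.692^1 × 0.308^2 = 0.196938
P(M+6) = 0.308^3 = 0.029218
The M+2 peak is largest (0.442470); scaling to 100 gives 74.89 : 100.00 : 44.51 : 6.60.

74.89 : 100.00 : 44.51 : 6.60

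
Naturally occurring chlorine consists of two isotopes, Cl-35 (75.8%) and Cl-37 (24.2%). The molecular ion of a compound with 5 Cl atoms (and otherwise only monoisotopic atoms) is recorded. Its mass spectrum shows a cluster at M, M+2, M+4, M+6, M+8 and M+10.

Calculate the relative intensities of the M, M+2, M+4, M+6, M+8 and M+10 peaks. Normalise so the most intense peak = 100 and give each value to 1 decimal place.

Expanding (0.758 + 0.242)^5:
P(M) = 0.758^5 = 0.250234
P(M+2) = 5 × 0.758^4 × 0.242^1 = 0.399450
P(M+4) = 10 × 0.758^3 × 0.242^2 = 0.255058
P(M+6) = 10 × 0.758^2 × 0.242^3 = 0.081430
P(M+8) = 5 × 0.758^1 × 0.242^4 = 0.012999
P(M+10) = 0.242^5 = 0.000830
The M+2 peak is largest (0.399450); scaling to 100 gives 62.6 : 100.0 : 63.9 : 20.4 : 3.3 : 0.2.

62.6 : 100.0 : 63.9 : 20.4 : 3.3 : 0.2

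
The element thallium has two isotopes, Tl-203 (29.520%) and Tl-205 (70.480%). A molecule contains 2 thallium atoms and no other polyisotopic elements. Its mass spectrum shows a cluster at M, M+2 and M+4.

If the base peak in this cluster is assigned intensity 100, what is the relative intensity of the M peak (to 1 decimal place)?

17.5

(0.29520 + 0.70480)^2 gives M 0.0871, M+2 0.4161, M+4 0.4967; the largest is M+4.
P(M+4) = C(2,2) × 0.29520^0 × 0.70480^2 = 1 × 1.0000 × 0.49674304 = 0.496743 (base)
P(M) = C(2,0) × 0.29520^2 × 0.70480^0 = 1 × 0.08714304 × 1.0000 = 0.087143
Relative intensity = 0.087143 / 0.496743 × 100 = 17.5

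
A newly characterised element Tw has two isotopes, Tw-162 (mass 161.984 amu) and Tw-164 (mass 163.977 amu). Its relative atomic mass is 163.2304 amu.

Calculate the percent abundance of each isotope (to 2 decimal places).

With x = fraction of Tw-162 (so Tw-164 is 1 − x):
161.984·x + 163.977·(1 − x) = 163.2304
(161.984 − 163.977)·x = 163.2304 − 163.977
x = -0.7466 / -1.993 = 0.37461 → 37.46% Tw-162, 62.54% Tw-164.

Tw-162: 37.46%, Tw-164: 62.54%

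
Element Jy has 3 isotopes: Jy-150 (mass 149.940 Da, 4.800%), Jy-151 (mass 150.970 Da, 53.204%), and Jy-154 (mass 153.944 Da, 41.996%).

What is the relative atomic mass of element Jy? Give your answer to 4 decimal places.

152.1695 Da

Average mass = Σ (abundance × isotope mass) = 0.04800 × 149.940 + 0.53204 × 150.970 + 0.41996 × 153.944
= 7.19712 + 80.32208 + 64.65032 = 152.16952 Da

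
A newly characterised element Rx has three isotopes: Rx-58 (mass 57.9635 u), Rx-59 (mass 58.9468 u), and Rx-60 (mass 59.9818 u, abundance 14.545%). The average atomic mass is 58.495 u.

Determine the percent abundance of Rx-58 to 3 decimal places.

Let x and y be the fractions of Rx-58 and Rx-59. Then x + y = 1 − 0.14545 = 0.85455 and 57.9635x + 58.9468y = 58.495 − 0.14545×59.9818 = 49.77064719.
Substituting: 57.9635x + 58.9468(0.85455 − x) = 49.77064719
(57.9635 − 58.9468)x = -0.60234075  ⇒  x = 0.61257, y = 0.24198
Rx-58: 61.257%, Rx-59: 24.198%.

61.257%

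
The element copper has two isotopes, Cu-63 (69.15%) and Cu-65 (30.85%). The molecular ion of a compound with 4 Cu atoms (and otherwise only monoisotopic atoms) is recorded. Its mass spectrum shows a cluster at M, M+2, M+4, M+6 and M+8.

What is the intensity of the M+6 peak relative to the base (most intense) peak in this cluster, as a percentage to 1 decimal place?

19.9%

Term probabilities: M 0.2286, M+2 0.4080, M+4 0.2731, M+6 0.0812, M+8 0.0091. Base peak = M+2.
P(M+2) = C(4,1) × 0.6915^3 × 0.3085^1 = 4 × 0.33065611 × 0.3085 = 0.408030 (base)
P(M+6) = C(4,3) × 0.6915^1 × 0.3085^3 = 4 × 0.6915 × 0.02936064 = 0.081212
Relative intensity = 0.081212 / 0.408030 × 100 = 19.9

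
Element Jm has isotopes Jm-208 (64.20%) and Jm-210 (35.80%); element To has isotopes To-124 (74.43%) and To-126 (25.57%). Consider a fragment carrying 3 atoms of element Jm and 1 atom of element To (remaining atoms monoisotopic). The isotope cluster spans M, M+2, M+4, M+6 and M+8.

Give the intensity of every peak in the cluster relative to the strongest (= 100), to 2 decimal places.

49.59 : 100.00 : 74.76 : 24.49 : 2.95

Element Jm pattern (n=3): 0.26460929 : 0.44266414 : 0.24684386 : 0.04588271
Element To pattern (n=1): 0.7443 : 0.2557
Convolve the two distributions (both contribute in 2-u steps):
  M: 0.26460929×0.7443 = 0.196949
  M+2: 0.26460929×0.2557 + 0.44266414×0.7443 = 0.397136
  M+4: 0.44266414×0.2557 + 0.24684386×0.7443 = 0.296915
  M+6: 0.24684386×0.2557 + 0.04588271×0.7443 = 0.097268
  M+8: 0.04588271×0.2557 = 0.011732
Scale to base peak (0.397136) = 100: 49.59 : 100.00 : 74.76 : 24.49 : 2.95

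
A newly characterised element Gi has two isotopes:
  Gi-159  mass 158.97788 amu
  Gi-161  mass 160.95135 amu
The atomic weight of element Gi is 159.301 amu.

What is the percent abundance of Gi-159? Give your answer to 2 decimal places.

83.63%

Writing the weighted mean with unknown fraction x of Gi-159:
158.97788·x + 160.95135·(1 − x) = 159.301
(158.97788 − 160.95135)·x = 159.301 − 160.95135
x = -1.65035 / -1.97347 = 0.83627 → 83.63% Gi-159, 16.37% Gi-161.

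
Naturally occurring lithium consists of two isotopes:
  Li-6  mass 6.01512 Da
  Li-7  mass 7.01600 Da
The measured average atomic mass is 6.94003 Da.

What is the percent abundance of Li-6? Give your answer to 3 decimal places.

7.590%

With x = fraction of Li-6 (so Li-7 is 1 − x):
6.01512·x + 7.01600·(1 − x) = 6.94003
(6.01512 − 7.01600)·x = 6.94003 − 7.01600
x = -0.07597 / -1.00088 = 0.07590 → 7.590% Li-6, 92.410% Li-7.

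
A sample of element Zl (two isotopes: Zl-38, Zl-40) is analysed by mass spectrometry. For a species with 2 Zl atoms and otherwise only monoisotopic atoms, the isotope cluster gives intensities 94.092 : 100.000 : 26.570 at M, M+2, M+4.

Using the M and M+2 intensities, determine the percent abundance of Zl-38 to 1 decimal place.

65.3%

Write p for the Zl-38 fraction. I(M+2)/I(M) = [C(2,1)·p^1·(1−p)] / p^2 = 2·(1−p)/p = 100.000/94.092 = 1.0628
(1−p)/p = 1.0628/2 = 0.5314  ⇒  p = 1/(1 + 0.5314) = 0.6530
Zl-38: 65.3%, Zl-40: 34.7%.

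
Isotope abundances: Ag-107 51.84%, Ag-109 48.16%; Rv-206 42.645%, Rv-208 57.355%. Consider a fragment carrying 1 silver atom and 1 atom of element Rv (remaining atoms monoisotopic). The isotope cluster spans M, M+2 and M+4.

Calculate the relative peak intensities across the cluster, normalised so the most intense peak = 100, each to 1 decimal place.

44.0 : 100.0 : 54.9

Silver pattern (n=1): 0.5184 : 0.4816
Element Rv pattern (n=1): 0.42645 : 0.57355
Convolve the two distributions (both contribute in 2-u steps):
  M: 0.5184×0.42645 = 0.221072
  M+2: 0.5184×0.57355 + 0.4816×0.42645 = 0.502707
  M+4: 0.4816×0.57355 = 0.276222
Scale to base peak (0.502707) = 100: 44.0 : 100.0 : 54.9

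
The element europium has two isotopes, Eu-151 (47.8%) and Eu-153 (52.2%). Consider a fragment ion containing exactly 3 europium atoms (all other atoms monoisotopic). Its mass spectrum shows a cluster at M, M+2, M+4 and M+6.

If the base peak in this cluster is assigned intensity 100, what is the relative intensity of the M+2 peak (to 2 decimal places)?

91.57

Binomial terms of (0.478 + 0.522)^3: M 0.1092, M+2 0.3578, M+4 0.3907, M+6 0.1422 → M+4 is the base peak.
P(M+4) = C(3,2) × 0.478^1 × 0.522^2 = 3 × 0.4780 × 0.272484 = 0.390742 (base)
P(M+2) = C(3,1) × 0.478^2 × 0.522^1 = 3 × 0.228484 × 0.5220 = 0.357806
Relative intensity = 0.357806 / 0.390742 × 100 = 91.57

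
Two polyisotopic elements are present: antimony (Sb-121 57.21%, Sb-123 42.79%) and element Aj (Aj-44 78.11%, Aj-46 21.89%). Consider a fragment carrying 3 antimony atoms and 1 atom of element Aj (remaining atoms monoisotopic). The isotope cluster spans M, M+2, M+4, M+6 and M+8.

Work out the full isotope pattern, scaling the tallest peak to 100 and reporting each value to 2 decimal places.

39.62 : 100.00 : 91.40 : 35.21 : 4.65

Antimony pattern (n=3): 0.18724742 : 0.42015297 : 0.3142518 : 0.07834781
Element Aj pattern (n=1): 0.7811 : 0.2189
Convolve the two distributions (both contribute in 2-u steps):
  M: 0.18724742×0.7811 = 0.146259
  M+2: 0.18724742×0.2189 + 0.42015297×0.7811 = 0.369170
  M+4: 0.42015297×0.2189 + 0.3142518×0.7811 = 0.337434
  M+6: 0.3142518×0.2189 + 0.07834781×0.7811 = 0.129987
  M+8: 0.07834781×0.2189 = 0.017150
Scale to base peak (0.369170) = 100: 39.62 : 100.00 : 91.40 : 35.21 : 4.65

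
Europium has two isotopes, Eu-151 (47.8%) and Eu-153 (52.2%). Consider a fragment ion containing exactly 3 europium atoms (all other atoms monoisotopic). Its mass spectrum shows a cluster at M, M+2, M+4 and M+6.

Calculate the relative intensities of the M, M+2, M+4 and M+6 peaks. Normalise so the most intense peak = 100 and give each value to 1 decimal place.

Expanding (0.478 + 0.522)^3:
P(M) = 0.478^3 = 0.109215
P(M+2) = 3 × 0.478^2 × 0.522^1 = 0.357806
P(M+4) = 3 × 0.478^1 × 0.522^2 = 0.390742
P(M+6) = 0.522^3 = 0.142237
The M+4 peak is largest (0.390742); scaling to 100 gives 28.0 : 91.6 : 100.0 : 36.4.

28.0 : 91.6 : 100.0 : 36.4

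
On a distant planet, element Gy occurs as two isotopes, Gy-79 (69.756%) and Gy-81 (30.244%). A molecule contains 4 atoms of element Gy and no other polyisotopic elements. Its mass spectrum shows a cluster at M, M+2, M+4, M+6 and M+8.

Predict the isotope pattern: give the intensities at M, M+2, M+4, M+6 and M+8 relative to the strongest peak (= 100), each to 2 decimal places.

57.66 : 100.00 : 65.04 : 18.80 : 2.04

Each Gy atom is independently Gy-79 (p = 0.69756) or Gy-81 (q = 0.30244); the cluster is the binomial expansion (p + q)^4.
P(M) = 0.69756^4 = 0.236770
P(M+2) = 4 × 0.69756^3 × 0.30244^1 = 0.410624
P(M+4) = 6 × 0.69756^2 × 0.30244^2 = 0.267050
P(M+6) = 4 × 0.69756^1 × 0.30244^3 = 0.077190
P(M+8) = 0.30244^4 = 0.008367
The M+2 peak is largest (0.410624); scaling to 100 gives 57.66 : 100.00 : 65.04 : 18.80 : 2.04.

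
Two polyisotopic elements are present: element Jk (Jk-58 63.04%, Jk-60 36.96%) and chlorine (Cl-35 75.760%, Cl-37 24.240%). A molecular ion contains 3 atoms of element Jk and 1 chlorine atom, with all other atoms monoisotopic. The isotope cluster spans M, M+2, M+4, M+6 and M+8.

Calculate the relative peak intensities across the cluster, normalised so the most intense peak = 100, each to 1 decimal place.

Element Jk pattern (n=3): 0.25052358 : 0.44064173 : 0.25834579 : 0.0504889
Chlorine pattern (n=1): 0.7576 : 0.2424
Convolve the two distributions (both contribute in 2-u steps):
  M: 0.25052358×0.7576 = 0.189797
  M+2: 0.25052358×0.2424 + 0.44064173×0.7576 = 0.394557
  M+4: 0.44064173×0.2424 + 0.25834579×0.7576 = 0.302534
  M+6: 0.25834579×0.2424 + 0.0504889×0.7576 = 0.100873
  M+8: 0.0504889×0.2424 = 0.012239
Scale to base peak (0.394557) = 100: 48.1 : 100.0 : 76.7 : 25.6 : 3.1

48.1 : 100.0 : 76.7 : 25.6 : 3.1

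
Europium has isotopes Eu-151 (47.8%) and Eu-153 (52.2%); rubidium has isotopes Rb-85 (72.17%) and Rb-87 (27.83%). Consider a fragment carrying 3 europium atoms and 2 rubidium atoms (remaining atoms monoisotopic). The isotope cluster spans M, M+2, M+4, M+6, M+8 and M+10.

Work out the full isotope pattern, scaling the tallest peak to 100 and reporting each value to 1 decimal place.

Europium pattern (n=3): 0.10921535 : 0.35780594 : 0.39074206 : 0.14223665
Rubidium pattern (n=2): 0.52085089 : 0.40169822 : 0.07745089
Convolve the two distributions (both contribute in 2-u steps):
  M: 0.10921535×0.52085089 = 0.056885
  M+2: 0.10921535×0.40169822 + 0.35780594×0.52085089 = 0.230235
  M+4: 0.10921535×0.07745089 + 0.35780594×0.40169822 + 0.39074206×0.52085089 = 0.355707
  M+6: 0.35780594×0.07745089 + 0.39074206×0.40169822 + 0.14223665×0.52085089 = 0.258757
  M+8: 0.39074206×0.07745089 + 0.14223665×0.40169822 = 0.087400
  M+10: 0.14223665×0.07745089 = 0.011016
Scale to base peak (0.355707) = 100: 16.0 : 64.7 : 100.0 : 72.7 : 24.6 : 3.1

16.0 : 64.7 : 100.0 : 72.7 : 24.6 : 3.1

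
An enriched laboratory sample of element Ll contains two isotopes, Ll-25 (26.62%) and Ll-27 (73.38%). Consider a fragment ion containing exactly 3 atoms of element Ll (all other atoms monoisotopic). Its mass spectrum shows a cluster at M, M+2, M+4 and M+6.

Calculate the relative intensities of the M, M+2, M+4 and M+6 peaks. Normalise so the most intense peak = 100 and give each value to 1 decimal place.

Each Ll atom is independently Ll-25 (p = 0.2662) or Ll-27 (q = 0.7338); the cluster is the binomial expansion (p + q)^3.
P(M) = 0.2662^3 = 0.018864
P(M+2) = 3 × 0.2662^2 × 0.7338^1 = 0.155997
P(M+4) = 3 × 0.2662^1 × 0.7338^2 = 0.430016
P(M+6) = 0.7338^3 = 0.395124
The M+4 peak is largest (0.430016); scaling to 100 gives 4.4 : 36.3 : 100.0 : 91.9.

4.4 : 36.3 : 100.0 : 91.9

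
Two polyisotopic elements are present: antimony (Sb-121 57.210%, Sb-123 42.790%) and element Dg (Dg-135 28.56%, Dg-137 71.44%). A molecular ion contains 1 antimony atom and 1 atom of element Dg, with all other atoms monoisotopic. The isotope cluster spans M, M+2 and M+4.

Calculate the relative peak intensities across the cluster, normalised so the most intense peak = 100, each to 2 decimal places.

Antimony pattern (n=1): 0.5721 : 0.4279
Element Dg pattern (n=1): 0.2856 : 0.7144
Convolve the two distributions (both contribute in 2-u steps):
  M: 0.5721×0.2856 = 0.163392
  M+2: 0.5721×0.7144 + 0.4279×0.2856 = 0.530916
  M+4: 0.4279×0.7144 = 0.305692
Scale to base peak (0.530916) = 100: 30.78 : 100.00 : 57.58

30.78 : 100.00 : 57.58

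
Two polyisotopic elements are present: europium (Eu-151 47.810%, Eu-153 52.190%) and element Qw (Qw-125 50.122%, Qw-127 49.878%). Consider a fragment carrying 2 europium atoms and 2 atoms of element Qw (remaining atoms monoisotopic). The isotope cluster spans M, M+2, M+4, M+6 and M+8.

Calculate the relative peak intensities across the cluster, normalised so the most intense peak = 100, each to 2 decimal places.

15.32 : 63.94 : 100.00 : 69.46 : 18.08

Europium pattern (n=2): 0.22857961 : 0.49904078 : 0.27237961
Element Qw pattern (n=2): 0.25122149 : 0.49999702 : 0.24878149
Convolve the two distributions (both contribute in 2-u steps):
  M: 0.22857961×0.25122149 = 0.057424
  M+2: 0.22857961×0.49999702 + 0.49904078×0.25122149 = 0.239659
  M+4: 0.22857961×0.24878149 + 0.49904078×0.49999702 + 0.27237961×0.25122149 = 0.374813
  M+6: 0.49904078×0.24878149 + 0.27237961×0.49999702 = 0.260341
  M+8: 0.27237961×0.24878149 = 0.067763
Scale to base peak (0.374813) = 100: 15.32 : 63.94 : 100.00 : 69.46 : 18.08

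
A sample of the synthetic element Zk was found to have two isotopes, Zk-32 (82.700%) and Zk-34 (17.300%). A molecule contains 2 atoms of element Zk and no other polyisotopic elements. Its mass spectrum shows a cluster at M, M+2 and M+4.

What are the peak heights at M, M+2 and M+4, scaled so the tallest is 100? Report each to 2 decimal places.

100.00 : 41.84 : 4.38

The 2 Zk atoms are independent, so intensities follow the terms of (0.82700 + 0.17300)^2.
P(M) = 0.82700^2 = 0.683929
P(M+2) = 2 × 0.82700^1 × 0.17300^1 = 0.286142
P(M+4) = 0.17300^2 = 0.029929
The M peak is largest (0.683929); scaling to 100 gives 100.00 : 41.84 : 4.38.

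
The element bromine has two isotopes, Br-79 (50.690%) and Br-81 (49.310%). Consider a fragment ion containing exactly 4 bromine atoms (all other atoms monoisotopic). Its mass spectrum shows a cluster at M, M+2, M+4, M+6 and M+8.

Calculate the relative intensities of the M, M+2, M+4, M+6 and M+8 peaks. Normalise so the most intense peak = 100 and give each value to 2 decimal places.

17.61 : 68.53 : 100.00 : 64.85 : 15.77

Each Br atom is independently Br-79 (p = 0.50690) or Br-81 (q = 0.49310); the cluster is the binomial expansion (p + q)^4.
P(M) = 0.50690^4 = 0.066022
P(M+2) = 4 × 0.50690^3 × 0.49310^1 = 0.256899
P(M+4) = 6 × 0.50690^2 × 0.49310^2 = 0.374857
P(M+6) = 4 × 0.50690^1 × 0.49310^3 = 0.243101
P(M+8) = 0.49310^4 = 0.059121
The M+4 peak is largest (0.374857); scaling to 100 gives 17.61 : 68.53 : 100.00 : 64.85 : 15.77.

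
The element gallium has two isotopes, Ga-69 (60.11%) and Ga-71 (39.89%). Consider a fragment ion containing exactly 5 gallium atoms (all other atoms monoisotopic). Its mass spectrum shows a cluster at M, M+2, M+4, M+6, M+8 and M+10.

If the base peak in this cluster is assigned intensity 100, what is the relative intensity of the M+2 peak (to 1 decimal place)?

Term probabilities: M 0.0785, M+2 0.2604, M+4 0.3456, M+6 0.2293, M+8 0.0761, M+10 0.0101. Base peak = M+4.
P(M+4) = C(5,2) × 0.6011^3 × 0.3989^2 = 10 × 0.21719018 × 0.15912121 = 0.345596 (base)
P(M+2) = C(5,1) × 0.6011^4 × 0.3989^1 = 5 × 0.13055302 × 0.3989 = 0.260388
Relative intensity = 0.260388 / 0.345596 × 100 = 75.3

75.3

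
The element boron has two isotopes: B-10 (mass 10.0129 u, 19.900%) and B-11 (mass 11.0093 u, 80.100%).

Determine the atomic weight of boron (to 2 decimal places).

The abundance-weighted mean is 0.19900 × 10.0129 + 0.80100 × 11.0093
= 1.99257 + 8.81845 = 10.81102 u

10.81 u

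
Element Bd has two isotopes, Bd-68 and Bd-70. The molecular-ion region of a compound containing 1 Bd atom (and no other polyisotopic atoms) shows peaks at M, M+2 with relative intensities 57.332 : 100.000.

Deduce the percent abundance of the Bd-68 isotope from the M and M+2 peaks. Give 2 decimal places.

Write p for the Bd-68 fraction. I(M+2)/I(M) = [C(1,1)·p^0·(1−p)] / p^1 = 1·(1−p)/p = 100.000/57.332 = 1.7442
(1−p)/p = 1.7442/1 = 1.7442  ⇒  p = 1/(1 + 1.7442) = 0.3644
Bd-68: 36.44%, Bd-70: 63.56%.

36.44%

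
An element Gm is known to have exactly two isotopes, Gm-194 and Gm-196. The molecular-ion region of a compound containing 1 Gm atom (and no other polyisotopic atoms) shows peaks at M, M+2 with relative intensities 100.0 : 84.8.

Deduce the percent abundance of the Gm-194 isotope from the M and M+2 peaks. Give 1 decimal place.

54.1%

Write p for the Gm-194 fraction. I(M+2)/I(M) = [C(1,1)·p^0·(1−p)] / p^1 = 1·(1−p)/p = 84.8/100.0 = 0.8480
(1−p)/p = 0.8480/1 = 0.8480  ⇒  p = 1/(1 + 0.8480) = 0.5411
Gm-194: 54.1%, Gm-196: 45.9%.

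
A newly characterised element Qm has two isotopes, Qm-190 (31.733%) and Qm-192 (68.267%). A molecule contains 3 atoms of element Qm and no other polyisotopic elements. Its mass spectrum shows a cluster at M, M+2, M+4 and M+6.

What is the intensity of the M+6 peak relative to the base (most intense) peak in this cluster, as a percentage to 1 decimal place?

(0.31733 + 0.68267)^3 gives M 0.0320, M+2 0.2062, M+4 0.4437, M+6 0.3182; the largest is M+4.
P(M+4) = C(3,2) × 0.31733^1 × 0.68267^2 = 3 × 0.31733 × 0.46603833 = 0.443664 (base)
P(M+6) = C(3,3) × 0.31733^0 × 0.68267^3 = 1 × 1.0000 × 0.31815039 = 0.318150
Relative intensity = 0.318150 / 0.443664 × 100 = 71.7

71.7%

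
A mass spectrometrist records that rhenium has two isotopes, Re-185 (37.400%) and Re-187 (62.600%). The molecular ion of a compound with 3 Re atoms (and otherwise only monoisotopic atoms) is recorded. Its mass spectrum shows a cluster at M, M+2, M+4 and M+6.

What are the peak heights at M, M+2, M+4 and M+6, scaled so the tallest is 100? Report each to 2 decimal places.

Expanding (0.37400 + 0.62600)^3:
P(M) = 0.37400^3 = 0.052314
P(M+2) = 3 × 0.37400^2 × 0.62600^1 = 0.262687
P(M+4) = 3 × 0.37400^1 × 0.62600^2 = 0.439685
P(M+6) = 0.62600^3 = 0.245314
The M+4 peak is largest (0.439685); scaling to 100 gives 11.90 : 59.74 : 100.00 : 55.79.

11.90 : 59.74 : 100.00 : 55.79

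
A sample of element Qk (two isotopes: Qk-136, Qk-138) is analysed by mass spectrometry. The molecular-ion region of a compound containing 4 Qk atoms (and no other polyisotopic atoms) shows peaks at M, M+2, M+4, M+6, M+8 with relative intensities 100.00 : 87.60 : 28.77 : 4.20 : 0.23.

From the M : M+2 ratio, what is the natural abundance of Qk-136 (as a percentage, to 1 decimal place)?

If p is the fraction of Qk that is Qk-136, then I(M+2)/I(M) = [C(4,1)·p^3·(1−p)] / p^4 = 4·(1−p)/p = 87.60/100.00 = 0.8760
(1−p)/p = 0.8760/4 = 0.2190  ⇒  p = 1/(1 + 0.2190) = 0.8203
Qk-136: 82.0%, Qk-138: 18.0%.

82.0%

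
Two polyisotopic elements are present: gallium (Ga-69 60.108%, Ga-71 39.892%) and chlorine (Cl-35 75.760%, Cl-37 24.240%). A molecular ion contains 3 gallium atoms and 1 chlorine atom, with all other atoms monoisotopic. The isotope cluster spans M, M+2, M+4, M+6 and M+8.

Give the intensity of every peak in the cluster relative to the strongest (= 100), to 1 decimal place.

Gallium pattern (n=3): 0.2171685 : 0.432386 : 0.2869625 : 0.063483
Chlorine pattern (n=1): 0.7576 : 0.2424
Convolve the two distributions (both contribute in 2-u steps):
  M: 0.2171685×0.7576 = 0.164527
  M+2: 0.2171685×0.2424 + 0.432386×0.7576 = 0.380217
  M+4: 0.432386×0.2424 + 0.2869625×0.7576 = 0.322213
  M+6: 0.2869625×0.2424 + 0.063483×0.7576 = 0.117654
  M+8: 0.063483×0.2424 = 0.015388
Scale to base peak (0.380217) = 100: 43.3 : 100.0 : 84.7 : 30.9 : 4.0

43.3 : 100.0 : 84.7 : 30.9 : 4.0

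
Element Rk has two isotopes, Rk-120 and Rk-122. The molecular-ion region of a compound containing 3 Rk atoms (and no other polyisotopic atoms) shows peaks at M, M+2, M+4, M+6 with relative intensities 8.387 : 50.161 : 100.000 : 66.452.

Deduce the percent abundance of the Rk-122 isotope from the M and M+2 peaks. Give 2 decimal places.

Write p for the Rk-120 fraction. I(M+2)/I(M) = [C(3,1)·p^2·(1−p)] / p^3 = 3·(1−p)/p = 50.161/8.387 = 5.9808
(1−p)/p = 5.9808/3 = 1.9936  ⇒  p = 1/(1 + 1.9936) = 0.3340
Rk-120: 33.40%, Rk-122: 66.60%.

66.60%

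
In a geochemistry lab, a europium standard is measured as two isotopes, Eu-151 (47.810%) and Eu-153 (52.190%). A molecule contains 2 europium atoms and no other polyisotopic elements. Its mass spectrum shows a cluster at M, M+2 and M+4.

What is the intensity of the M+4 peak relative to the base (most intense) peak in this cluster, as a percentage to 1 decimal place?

(0.47810 + 0.52190)^2 gives M 0.2286, M+2 0.4990, M+4 0.2724; the largest is M+2.
P(M+2) = C(2,1) × 0.47810^1 × 0.52190^1 = 2 × 0.4781 × 0.5219 = 0.499041 (base)
P(M+4) = C(2,2) × 0.47810^0 × 0.52190^2 = 1 × 1.0000 × 0.27237961 = 0.272380
Relative intensity = 0.272380 / 0.499041 × 100 = 54.6

54.6%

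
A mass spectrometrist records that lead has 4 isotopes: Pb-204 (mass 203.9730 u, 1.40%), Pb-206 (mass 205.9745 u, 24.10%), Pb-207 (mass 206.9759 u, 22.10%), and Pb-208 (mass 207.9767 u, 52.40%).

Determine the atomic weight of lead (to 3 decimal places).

207.217 u

The abundance-weighted mean is 0.0140 × 203.9730 + 0.2410 × 205.9745 + 0.2210 × 206.9759 + 0.5240 × 207.9767
= 2.85562 + 49.63985 + 45.74167 + 108.97979 = 207.21693 u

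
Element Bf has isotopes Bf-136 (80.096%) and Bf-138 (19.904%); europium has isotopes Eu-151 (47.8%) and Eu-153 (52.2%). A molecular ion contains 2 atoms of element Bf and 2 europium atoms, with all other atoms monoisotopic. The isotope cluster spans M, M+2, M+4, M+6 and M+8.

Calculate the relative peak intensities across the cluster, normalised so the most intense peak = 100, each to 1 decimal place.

Element Bf pattern (n=2): 0.64153692 : 0.31884616 : 0.03961692
Europium pattern (n=2): 0.228484 : 0.499032 : 0.272484
Convolve the two distributions (both contribute in 2-u steps):
  M: 0.64153692×0.228484 = 0.146581
  M+2: 0.64153692×0.499032 + 0.31884616×0.228484 = 0.392999
  M+4: 0.64153692×0.272484 + 0.31884616×0.499032 + 0.03961692×0.228484 = 0.342975
  M+6: 0.31884616×0.272484 + 0.03961692×0.499032 = 0.106651
  M+8: 0.03961692×0.272484 = 0.010795
Scale to base peak (0.392999) = 100: 37.3 : 100.0 : 87.3 : 27.1 : 2.7

37.3 : 100.0 : 87.3 : 27.1 : 2.7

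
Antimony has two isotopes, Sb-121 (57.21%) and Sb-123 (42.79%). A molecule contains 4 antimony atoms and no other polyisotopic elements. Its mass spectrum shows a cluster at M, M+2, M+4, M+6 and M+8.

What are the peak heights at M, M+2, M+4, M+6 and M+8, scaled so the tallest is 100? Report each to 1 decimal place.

The 4 Sb atoms are independent, so intensities follow the terms of (0.5721 + 0.4279)^4.
P(M) = 0.5721^4 = 0.107124
P(M+2) = 4 × 0.5721^3 × 0.4279^1 = 0.320493
P(M+4) = 6 × 0.5721^2 × 0.4279^2 = 0.359567
P(M+6) = 4 × 0.5721^1 × 0.4279^3 = 0.179291
P(M+8) = 0.4279^4 = 0.033525
The M+4 peak is largest (0.359567); scaling to 100 gives 29.8 : 89.1 : 100.0 : 49.9 : 9.3.

29.8 : 89.1 : 100.0 : 49.9 : 9.3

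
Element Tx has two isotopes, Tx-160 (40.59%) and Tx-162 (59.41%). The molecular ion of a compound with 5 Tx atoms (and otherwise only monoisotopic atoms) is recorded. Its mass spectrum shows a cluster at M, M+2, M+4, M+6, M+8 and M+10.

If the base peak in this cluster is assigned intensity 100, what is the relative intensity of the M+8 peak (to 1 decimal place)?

73.2

(0.4059 + 0.5941)^5 gives M 0.0110, M+2 0.0806, M+4 0.2360, M+6 0.3455, M+8 0.2528, M+10 0.0740; the largest is M+6.
P(M+6) = C(5,3) × 0.4059^2 × 0.5941^3 = 10 × 0.16475481 × 0.20969045 = 0.345475 (base)
P(M+8) = C(5,4) × 0.4059^1 × 0.5941^4 = 5 × 0.4059 × 0.1245771 = 0.252829
Relative intensity = 0.252829 / 0.345475 × 100 = 73.2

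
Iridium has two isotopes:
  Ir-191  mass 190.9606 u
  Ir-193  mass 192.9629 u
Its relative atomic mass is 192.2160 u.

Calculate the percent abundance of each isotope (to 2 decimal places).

Let x be the fractional abundance of Ir-191; then Ir-193 has abundance 1 − x.
190.9606·x + 192.9629·(1 − x) = 192.2160
(190.9606 − 192.9629)·x = 192.2160 − 192.9629
x = -0.7469 / -2.0023 = 0.37302 → 37.30% Ir-191, 62.70% Ir-193.

Ir-191: 37.30%, Ir-193: 62.70%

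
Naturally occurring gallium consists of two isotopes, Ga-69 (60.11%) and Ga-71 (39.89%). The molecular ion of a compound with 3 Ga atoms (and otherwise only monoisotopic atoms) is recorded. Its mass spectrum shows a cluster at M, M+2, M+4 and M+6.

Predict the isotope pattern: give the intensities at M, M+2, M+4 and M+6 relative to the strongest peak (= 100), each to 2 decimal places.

The 3 Ga atoms are independent, so intensities follow the terms of (0.6011 + 0.3989)^3.
P(M) = 0.6011^3 = 0.217190
P(M+2) = 3 × 0.6011^2 × 0.3989^1 = 0.432393
P(M+4) = 3 × 0.6011^1 × 0.3989^2 = 0.286943
P(M+6) = 0.3989^3 = 0.063473
The M+2 peak is largest (0.432393); scaling to 100 gives 50.23 : 100.00 : 66.36 : 14.68.

50.23 : 100.00 : 66.36 : 14.68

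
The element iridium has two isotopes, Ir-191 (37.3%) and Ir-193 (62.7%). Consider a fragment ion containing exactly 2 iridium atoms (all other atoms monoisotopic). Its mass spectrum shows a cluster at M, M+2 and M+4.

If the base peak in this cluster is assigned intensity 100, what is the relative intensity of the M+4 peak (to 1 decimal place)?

84.0

(0.373 + 0.627)^2 gives M 0.1391, M+2 0.4677, M+4 0.3931; the largest is M+2.
P(M+2) = C(2,1) × 0.373^1 × 0.627^1 = 2 × 0.3730 × 0.6270 = 0.467742 (base)
P(M+4) = C(2,2) × 0.373^0 × 0.627^2 = 1 × 1.0000 × 0.393129 = 0.393129
Relative intensity = 0.393129 / 0.467742 × 100 = 84.0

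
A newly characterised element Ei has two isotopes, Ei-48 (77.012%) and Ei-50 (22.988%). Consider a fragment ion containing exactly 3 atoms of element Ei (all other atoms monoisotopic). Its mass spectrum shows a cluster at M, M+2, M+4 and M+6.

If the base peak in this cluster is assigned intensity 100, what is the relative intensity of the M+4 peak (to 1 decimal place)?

Term probabilities: M 0.4567, M+2 0.4090, M+4 0.1221, M+6 0.0121. Base peak = M.
P(M) = C(3,0) × 0.77012^3 × 0.22988^0 = 1 × 0.45674648 × 1.0000 = 0.456746 (base)
P(M+4) = C(3,2) × 0.77012^1 × 0.22988^2 = 3 × 0.77012 × 0.05284481 = 0.122091
Relative intensity = 0.122091 / 0.456746 × 100 = 26.7

26.7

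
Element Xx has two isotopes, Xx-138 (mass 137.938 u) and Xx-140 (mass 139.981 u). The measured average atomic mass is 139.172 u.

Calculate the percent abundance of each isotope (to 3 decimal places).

Xx-138: 39.599%, Xx-140: 60.401%

Writing the weighted mean with unknown fraction x of Xx-138:
137.938·x + 139.981·(1 − x) = 139.172
(137.938 − 139.981)·x = 139.172 − 139.981
x = -0.809 / -2.043 = 0.39599 → 39.599% Xx-138, 60.401% Xx-140.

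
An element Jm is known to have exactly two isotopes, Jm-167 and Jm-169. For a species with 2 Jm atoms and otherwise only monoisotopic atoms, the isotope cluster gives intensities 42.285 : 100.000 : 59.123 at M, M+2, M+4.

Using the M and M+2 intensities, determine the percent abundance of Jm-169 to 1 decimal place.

54.2%

Write p for the Jm-167 fraction. I(M+2)/I(M) = [C(2,1)·p^1·(1−p)] / p^2 = 2·(1−p)/p = 100.000/42.285 = 2.3649
(1−p)/p = 2.3649/2 = 1.1825  ⇒  p = 1/(1 + 1.1825) = 0.4582
Jm-167: 45.8%, Jm-169: 54.2%.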